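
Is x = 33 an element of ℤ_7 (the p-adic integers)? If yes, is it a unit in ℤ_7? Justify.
x ∈ ℤ_7^× (unit); v_7(x) = 0

ℤ_7 = {x ∈ ℚ_7 : v_7(x) ≥ 0} and ℤ_7^× = {x ∈ ℤ_7 : v_7(x) = 0}. Here v_7(33) = v_7(num) − v_7(den) = 0; compare against these criteria.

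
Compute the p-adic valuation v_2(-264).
v_2(-264) = 3

v_2(n) is the largest exponent k such that 2^k divides n. Factor out: -264 = -2^3 · 33. (Sign doesn't affect v_p.) So v_2(-264) = 3.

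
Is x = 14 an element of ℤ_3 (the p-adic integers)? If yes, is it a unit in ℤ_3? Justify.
x ∈ ℤ_3^× (unit); v_3(x) = 0

ℤ_3 = {x ∈ ℚ_3 : v_3(x) ≥ 0} and ℤ_3^× = {x ∈ ℤ_3 : v_3(x) = 0}. Here v_3(14) = v_3(num) − v_3(den) = 0; compare against these criteria.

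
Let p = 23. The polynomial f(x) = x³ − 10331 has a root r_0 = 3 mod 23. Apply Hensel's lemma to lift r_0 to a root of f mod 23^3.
r_2 = 10514 (mod 12167)

Hensel: r_{i+1} = r_i − f(r_i)/f′(r_i) mod 23^{i+2}, where f′(x) = 3x². Iterate:
  r_0 = 3 (mod 23)
  r_1 = 463 (mod 529)
  r_2 = 10514 (mod 12167)
Final: r = 10514 with f(r) ≡ 0 mod 23^3.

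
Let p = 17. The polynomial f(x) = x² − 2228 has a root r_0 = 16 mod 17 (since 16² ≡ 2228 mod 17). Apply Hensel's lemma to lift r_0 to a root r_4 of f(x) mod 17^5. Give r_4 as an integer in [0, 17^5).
r_4 = 1372358 (mod 1419857)

Hensel's recurrence: r_{i+1} = r_i − f(r_i)·(f′(r_i))^{-1} mod 17^{i+2}, with f′(x) = 2x. Iterate:
  r_0 = 16 (mod 17)
  r_1 = 186 (mod 289)
  r_2 = 1631 (mod 4913)
  r_3 = 36022 (mod 83521)
  r_4 = 1372358 (mod 1419857)
Final: r_4 = 1372358, and one checks f(r_4) ≡ 0 mod 17^5.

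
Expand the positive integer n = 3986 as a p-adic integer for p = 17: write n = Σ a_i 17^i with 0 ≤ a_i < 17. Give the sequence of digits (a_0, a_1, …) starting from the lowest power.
(a_0, a_1, …) = (8, 13, 13)

Repeated division by 17 gives the digits low-to-high: 3986 = 8 + 13·17^1 + 13·17^2. Digit sequence: (8, 13, 13).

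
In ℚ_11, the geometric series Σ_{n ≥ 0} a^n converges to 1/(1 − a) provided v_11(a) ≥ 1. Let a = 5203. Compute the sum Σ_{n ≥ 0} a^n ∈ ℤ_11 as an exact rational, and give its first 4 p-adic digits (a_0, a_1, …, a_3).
Σ a^n = 1/(1 − a) = -1/5202;  first 4 digits = (1, 0, 10, 3)

v_11(a) = 2 ≥ 1, so the series converges in ℤ_11 to 1/(1 − a) = 1/(1 − 5203) = -1/5202. Expand this rational in ℤ_11: compute digits iteratively via d_i = x_i mod 11, x_{i+1} = (x_i − d_i)/11. The first 4 digits are (1, 0, 10, 3).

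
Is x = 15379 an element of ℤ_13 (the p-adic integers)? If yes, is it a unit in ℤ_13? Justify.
x ∈ ℤ_13 but not a unit; v_13(x) = 3 > 0

ℤ_13 = {x ∈ ℚ_13 : v_13(x) ≥ 0} and ℤ_13^× = {x ∈ ℤ_13 : v_13(x) = 0}. Here v_13(15379) = v_13(num) − v_13(den) = 3; compare against these criteria.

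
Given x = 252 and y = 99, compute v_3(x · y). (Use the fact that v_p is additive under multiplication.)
v_3(24948) = 4

v_p(x) = 2 (factor: 252 = 3^2 · 28); v_p(y) = 2 (factor: 99 = 3^2 · 11). Additivity: v_p(xy) = v_p(x) + v_p(y) = 2 + 2 = 4. (Direct check: xy = 24948 = 3^4 · (308).)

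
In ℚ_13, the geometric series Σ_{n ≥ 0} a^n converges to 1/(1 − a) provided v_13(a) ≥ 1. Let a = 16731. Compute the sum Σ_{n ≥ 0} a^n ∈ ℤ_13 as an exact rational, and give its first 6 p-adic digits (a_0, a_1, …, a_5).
Σ a^n = 1/(1 − a) = -1/16730;  first 6 digits = (1, 0, 8, 7, 12, 12)

v_13(a) = 2 ≥ 1, so the series converges in ℤ_13 to 1/(1 − a) = 1/(1 − 16731) = -1/16730. Expand this rational in ℤ_13: compute digits iteratively via d_i = x_i mod 13, x_{i+1} = (x_i − d_i)/13. The first 6 digits are (1, 0, 8, 7, 12, 12).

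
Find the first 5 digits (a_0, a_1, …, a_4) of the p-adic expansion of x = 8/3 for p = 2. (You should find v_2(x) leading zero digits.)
(a_0, …, a_4) = (0, 0, 0, 1, 1)

v_2(8/3) = 3, so a_0 = ... = a_2 = 0. Factor out: x = 2^3 · u with u = 1/3 a unit in ℤ_2. Expand u iteratively via a_{v+i} = u_i mod 2, u_{i+1} = (u_i − a_{v+i})/2:
  u_0 = 1/3;  a_3 = 1;  u_1 = (u_0 − 1)/2 = -1/3
  u_1 = -1/3;  a_4 = 1;  u_2 = (u_1 − 1)/2 = -2/3
Digits: (0, 0, 0, 1, 1).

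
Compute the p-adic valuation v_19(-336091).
v_19(-336091) = 3

v_19(n) is the largest exponent k such that 19^k divides n. Factor out: -336091 = -19^3 · 49. (Sign doesn't affect v_p.) So v_19(-336091) = 3.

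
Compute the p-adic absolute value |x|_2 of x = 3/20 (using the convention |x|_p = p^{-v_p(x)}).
|3/20|_2 = 4

Step 1 — compute v_2(x) by factoring powers of 2 out of the numerator and denominator: v_2(3/20) = -2. Step 2 — apply |x|_p = p^{-v_p(x)} = 2^{2} = 4.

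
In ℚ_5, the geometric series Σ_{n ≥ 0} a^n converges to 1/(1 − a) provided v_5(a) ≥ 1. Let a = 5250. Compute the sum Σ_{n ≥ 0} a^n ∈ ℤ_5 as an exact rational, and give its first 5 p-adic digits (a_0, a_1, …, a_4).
Σ a^n = 1/(1 − a) = -1/5249;  first 5 digits = (1, 0, 0, 2, 3)

v_5(a) = 3 ≥ 1, so the series converges in ℤ_5 to 1/(1 − a) = 1/(1 − 5250) = -1/5249. Expand this rational in ℤ_5: compute digits iteratively via d_i = x_i mod 5, x_{i+1} = (x_i − d_i)/5. The first 5 digits are (1, 0, 0, 2, 3).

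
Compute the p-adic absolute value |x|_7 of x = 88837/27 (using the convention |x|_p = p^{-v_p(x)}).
|88837/27|_7 = 1/2401

Step 1 — compute v_7(x) by factoring powers of 7 out of the numerator and denominator: v_7(88837/27) = 4. Step 2 — apply |x|_p = p^{-v_p(x)} = 7^{-4} = 1/2401.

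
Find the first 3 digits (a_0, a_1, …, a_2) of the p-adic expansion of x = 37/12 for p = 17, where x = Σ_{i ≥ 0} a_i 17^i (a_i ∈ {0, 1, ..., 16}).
(a_0, …, a_2) = (13, 15, 9)

v_17(37/12) = 0 (numerator and denominator both coprime to 17), so x ∈ ℤ_17^×. Compute digits iteratively via a_i = x_i mod 17, x_{i+1} = (x_i − a_i)/17, with x_0 = x:
  x_0 = 37/12;  a_0 = 13;  x_1 = (x_0 − 13)/17 = -7/12
  x_1 = -7/12;  a_1 = 15;  x_2 = (x_1 − 15)/17 = -11/12
  x_2 = -11/12;  a_2 = 9;  x_3 = (x_2 − 9)/17 = -7/12
Digits: (13, 15, 9).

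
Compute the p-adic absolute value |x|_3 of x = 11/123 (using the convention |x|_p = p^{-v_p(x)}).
|11/123|_3 = 3

Step 1 — compute v_3(x) by factoring powers of 3 out of the numerator and denominator: v_3(11/123) = -1. Step 2 — apply |x|_p = p^{-v_p(x)} = 3^{1} = 3.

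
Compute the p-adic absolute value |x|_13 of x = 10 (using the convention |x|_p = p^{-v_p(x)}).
|10|_13 = 1

Step 1 — compute v_13(x) by factoring powers of 13 out of the numerator and denominator: v_13(10) = 0. Step 2 — apply |x|_p = p^{-v_p(x)} = 13^{0} = 1.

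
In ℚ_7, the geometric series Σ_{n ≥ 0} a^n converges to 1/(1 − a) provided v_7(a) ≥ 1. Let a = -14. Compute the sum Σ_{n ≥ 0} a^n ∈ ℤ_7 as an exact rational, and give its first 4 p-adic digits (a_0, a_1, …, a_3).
Σ a^n = 1/(1 − a) = 1/15;  first 4 digits = (1, 5, 3, 6)

v_7(a) = 1 ≥ 1, so the series converges in ℤ_7 to 1/(1 − a) = 1/(1 − (-14)) = 1/15. Expand this rational in ℤ_7: compute digits iteratively via d_i = x_i mod 7, x_{i+1} = (x_i − d_i)/7. The first 4 digits are (1, 5, 3, 6).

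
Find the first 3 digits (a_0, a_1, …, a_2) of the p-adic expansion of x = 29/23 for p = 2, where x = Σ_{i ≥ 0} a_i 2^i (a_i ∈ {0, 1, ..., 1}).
(a_0, …, a_2) = (1, 1, 0)

v_2(29/23) = 0 (numerator and denominator both coprime to 2), so x ∈ ℤ_2^×. Compute digits iteratively via a_i = x_i mod 2, x_{i+1} = (x_i − a_i)/2, with x_0 = x:
  x_0 = 29/23;  a_0 = 1;  x_1 = (x_0 − 1)/2 = 3/23
  x_1 = 3/23;  a_1 = 1;  x_2 = (x_1 − 1)/2 = -10/23
  x_2 = -10/23;  a_2 = 0;  x_3 = (x_2 − 0)/2 = -5/23
Digits: (1, 1, 0).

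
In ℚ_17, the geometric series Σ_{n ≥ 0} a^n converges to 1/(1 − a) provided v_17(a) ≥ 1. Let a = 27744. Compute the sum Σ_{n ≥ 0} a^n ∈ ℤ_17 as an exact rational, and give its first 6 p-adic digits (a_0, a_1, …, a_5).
Σ a^n = 1/(1 − a) = -1/27743;  first 6 digits = (1, 0, 11, 5, 2, 15)

v_17(a) = 2 ≥ 1, so the series converges in ℤ_17 to 1/(1 − a) = 1/(1 − 27744) = -1/27743. Expand this rational in ℤ_17: compute digits iteratively via d_i = x_i mod 17, x_{i+1} = (x_i − d_i)/17. The first 6 digits are (1, 0, 11, 5, 2, 15).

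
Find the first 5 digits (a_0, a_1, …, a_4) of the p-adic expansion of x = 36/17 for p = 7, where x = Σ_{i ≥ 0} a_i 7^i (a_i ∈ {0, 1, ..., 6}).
(a_0, …, a_4) = (5, 0, 2, 3, 2)

v_7(36/17) = 0 (numerator and denominator both coprime to 7), so x ∈ ℤ_7^×. Compute digits iteratively via a_i = x_i mod 7, x_{i+1} = (x_i − a_i)/7, with x_0 = x:
  x_0 = 36/17;  a_0 = 5;  x_1 = (x_0 − 5)/7 = -7/17
  x_1 = -7/17;  a_1 = 0;  x_2 = (x_1 − 0)/7 = -1/17
  x_2 = -1/17;  a_2 = 2;  x_3 = (x_2 − 2)/7 = -5/17
  x_3 = -5/17;  a_3 = 3;  x_4 = (x_3 − 3)/7 = -8/17
  x_4 = -8/17;  a_4 = 2;  x_5 = (x_4 − 2)/7 = -6/17
Digits: (5, 0, 2, 3, 2).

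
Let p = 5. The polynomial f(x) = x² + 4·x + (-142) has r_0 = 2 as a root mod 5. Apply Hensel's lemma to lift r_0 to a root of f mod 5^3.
r_2 = 37 (mod 125)

Hensel: r_{i+1} = r_i − f(r_i)·(f′(r_i))^{-1} mod 5^{i+2}, f′(x) = 2x + 4. Iterate:
  r_0 = 2 (mod 5)
  r_1 = 12 (mod 25)
  r_2 = 37 (mod 125)
Final: r = 37 satisfies f(r) ≡ 0 mod 5^3.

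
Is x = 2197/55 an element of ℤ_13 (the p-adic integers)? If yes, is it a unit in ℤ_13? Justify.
x ∈ ℤ_13 but not a unit; v_13(x) = 3 > 0

ℤ_13 = {x ∈ ℚ_13 : v_13(x) ≥ 0} and ℤ_13^× = {x ∈ ℤ_13 : v_13(x) = 0}. Here v_13(2197/55) = v_13(num) − v_13(den) = 3; compare against these criteria.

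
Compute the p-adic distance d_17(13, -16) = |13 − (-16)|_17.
d_17(13, -16) = 1

Step 1 — x − y = 13 − (-16) = 29. Step 2 — v_17(29) = 0 (factor: 29 = (17^0 · 29); the sign does not affect v_p). Step 3 — |x − y|_17 = 17^{0} = 1.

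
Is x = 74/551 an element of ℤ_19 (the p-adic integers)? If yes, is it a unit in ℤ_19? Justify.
x ∉ ℤ_19 (v_19(x) = -1 < 0)

ℤ_19 = {x ∈ ℚ_19 : v_19(x) ≥ 0} and ℤ_19^× = {x ∈ ℤ_19 : v_19(x) = 0}. Here v_19(74/551) = v_19(num) − v_19(den) = -1; compare against these criteria.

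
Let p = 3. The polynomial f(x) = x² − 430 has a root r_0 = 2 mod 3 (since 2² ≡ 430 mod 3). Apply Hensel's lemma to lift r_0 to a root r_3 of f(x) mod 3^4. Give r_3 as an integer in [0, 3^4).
r_3 = 5 (mod 81)

Hensel's recurrence: r_{i+1} = r_i − f(r_i)·(f′(r_i))^{-1} mod 3^{i+2}, with f′(x) = 2x. Iterate:
  r_0 = 2 (mod 3)
  r_1 = 5 (mod 9)
  r_2 = 5 (mod 27)
  r_3 = 5 (mod 81)
Final: r_3 = 5, and one checks f(r_3) ≡ 0 mod 3^4.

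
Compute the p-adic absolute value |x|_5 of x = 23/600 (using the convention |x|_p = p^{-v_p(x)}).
|23/600|_5 = 25

Step 1 — compute v_5(x) by factoring powers of 5 out of the numerator and denominator: v_5(23/600) = -2. Step 2 — apply |x|_p = p^{-v_p(x)} = 5^{2} = 25.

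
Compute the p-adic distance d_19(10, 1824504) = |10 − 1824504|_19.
d_19(10, 1824504) = 1/130321

Step 1 — x − y = 10 − 1824504 = -1824494. Step 2 — v_19(-1824494) = 4 (factor: -1824494 = −(19^4 · 14); the sign does not affect v_p). Step 3 — |x − y|_19 = 19^{-4} = 1/130321.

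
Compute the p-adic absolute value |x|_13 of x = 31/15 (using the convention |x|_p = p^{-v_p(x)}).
|31/15|_13 = 1

Step 1 — compute v_13(x) by factoring powers of 13 out of the numerator and denominator: v_13(31/15) = 0. Step 2 — apply |x|_p = p^{-v_p(x)} = 13^{0} = 1.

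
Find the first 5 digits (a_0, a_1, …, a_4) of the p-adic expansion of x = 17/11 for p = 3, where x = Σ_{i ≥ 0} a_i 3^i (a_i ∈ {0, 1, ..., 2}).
(a_0, …, a_4) = (1, 1, 0, 1, 1)

v_3(17/11) = 0 (numerator and denominator both coprime to 3), so x ∈ ℤ_3^×. Compute digits iteratively via a_i = x_i mod 3, x_{i+1} = (x_i − a_i)/3, with x_0 = x:
  x_0 = 17/11;  a_0 = 1;  x_1 = (x_0 − 1)/3 = 2/11
  x_1 = 2/11;  a_1 = 1;  x_2 = (x_1 − 1)/3 = -3/11
  x_2 = -3/11;  a_2 = 0;  x_3 = (x_2 − 0)/3 = -1/11
  x_3 = -1/11;  a_3 = 1;  x_4 = (x_3 − 1)/3 = -4/11
  x_4 = -4/11;  a_4 = 1;  x_5 = (x_4 − 1)/3 = -5/11
Digits: (1, 1, 0, 1, 1).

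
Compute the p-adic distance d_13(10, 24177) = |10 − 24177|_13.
d_13(10, 24177) = 1/2197

Step 1 — x − y = 10 − 24177 = -24167. Step 2 — v_13(-24167) = 3 (factor: -24167 = −(13^3 · 11); the sign does not affect v_p). Step 3 — |x − y|_13 = 13^{-3} = 1/2197.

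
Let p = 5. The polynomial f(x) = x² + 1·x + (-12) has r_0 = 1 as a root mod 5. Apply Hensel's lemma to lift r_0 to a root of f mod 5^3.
r_2 = 121 (mod 125)

Hensel: r_{i+1} = r_i − f(r_i)·(f′(r_i))^{-1} mod 5^{i+2}, f′(x) = 2x + 1. Iterate:
  r_0 = 1 (mod 5)
  r_1 = 21 (mod 25)
  r_2 = 121 (mod 125)
Final: r = 121 satisfies f(r) ≡ 0 mod 5^3.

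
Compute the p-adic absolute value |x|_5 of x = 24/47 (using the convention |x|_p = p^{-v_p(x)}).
|24/47|_5 = 1

Step 1 — compute v_5(x) by factoring powers of 5 out of the numerator and denominator: v_5(24/47) = 0. Step 2 — apply |x|_p = p^{-v_p(x)} = 5^{0} = 1.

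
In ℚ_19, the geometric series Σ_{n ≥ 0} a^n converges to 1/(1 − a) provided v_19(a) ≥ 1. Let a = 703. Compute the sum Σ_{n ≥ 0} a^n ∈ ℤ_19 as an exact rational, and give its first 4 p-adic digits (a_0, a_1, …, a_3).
Σ a^n = 1/(1 − a) = -1/702;  first 4 digits = (1, 18, 2, 14)

v_19(a) = 1 ≥ 1, so the series converges in ℤ_19 to 1/(1 − a) = 1/(1 − 703) = -1/702. Expand this rational in ℤ_19: compute digits iteratively via d_i = x_i mod 19, x_{i+1} = (x_i − d_i)/19. The first 4 digits are (1, 18, 2, 14).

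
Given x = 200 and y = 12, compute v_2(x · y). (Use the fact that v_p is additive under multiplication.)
v_2(2400) = 5

v_p(x) = 3 (factor: 200 = 2^3 · 25); v_p(y) = 2 (factor: 12 = 2^2 · 3). Additivity: v_p(xy) = v_p(x) + v_p(y) = 3 + 2 = 5. (Direct check: xy = 2400 = 2^5 · (75).)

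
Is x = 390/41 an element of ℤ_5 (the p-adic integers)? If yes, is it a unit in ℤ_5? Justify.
x ∈ ℤ_5 but not a unit; v_5(x) = 1 > 0

ℤ_5 = {x ∈ ℚ_5 : v_5(x) ≥ 0} and ℤ_5^× = {x ∈ ℤ_5 : v_5(x) = 0}. Here v_5(390/41) = v_5(num) − v_5(den) = 1; compare against these criteria.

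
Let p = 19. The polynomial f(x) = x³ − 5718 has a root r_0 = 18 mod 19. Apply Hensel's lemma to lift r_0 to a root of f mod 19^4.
r_3 = 47993 (mod 130321)

Hensel: r_{i+1} = r_i − f(r_i)/f′(r_i) mod 19^{i+2}, where f′(x) = 3x². Iterate:
  r_0 = 18 (mod 19)
  r_1 = 341 (mod 361)
  r_2 = 6839 (mod 6859)
  r_3 = 47993 (mod 130321)
Final: r = 47993 with f(r) ≡ 0 mod 19^4.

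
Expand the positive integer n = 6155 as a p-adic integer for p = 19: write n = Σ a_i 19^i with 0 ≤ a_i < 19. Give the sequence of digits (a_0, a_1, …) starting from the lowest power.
(a_0, a_1, …) = (18, 0, 17)

Repeated division by 19 gives the digits low-to-high: 6155 = 18 + 17·19^2. Digit sequence: (18, 0, 17).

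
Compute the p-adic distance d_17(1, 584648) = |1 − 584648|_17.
d_17(1, 584648) = 1/83521

Step 1 — x − y = 1 − 584648 = -584647. Step 2 — v_17(-584647) = 4 (factor: -584647 = −(17^4 · 7); the sign does not affect v_p). Step 3 — |x − y|_17 = 17^{-4} = 1/83521.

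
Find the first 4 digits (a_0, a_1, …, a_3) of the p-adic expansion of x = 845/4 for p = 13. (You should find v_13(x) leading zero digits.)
(a_0, …, a_3) = (0, 0, 11, 9)

v_13(845/4) = 2, so a_0 = ... = a_1 = 0. Factor out: x = 13^2 · u with u = 5/4 a unit in ℤ_13. Expand u iteratively via a_{v+i} = u_i mod 13, u_{i+1} = (u_i − a_{v+i})/13:
  u_0 = 5/4;  a_2 = 11;  u_1 = (u_0 − 11)/13 = -3/4
  u_1 = -3/4;  a_3 = 9;  u_2 = (u_1 − 9)/13 = -3/4
Digits: (0, 0, 11, 9).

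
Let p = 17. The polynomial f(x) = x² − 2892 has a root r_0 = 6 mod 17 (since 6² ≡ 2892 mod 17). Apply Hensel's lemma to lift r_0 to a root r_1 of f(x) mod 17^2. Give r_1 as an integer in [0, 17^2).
r_1 = 244 (mod 289)

Hensel's recurrence: r_{i+1} = r_i − f(r_i)·(f′(r_i))^{-1} mod 17^{i+2}, with f′(x) = 2x. Iterate:
  r_0 = 6 (mod 17)
  r_1 = 244 (mod 289)
Final: r_1 = 244, and one checks f(r_1) ≡ 0 mod 17^2.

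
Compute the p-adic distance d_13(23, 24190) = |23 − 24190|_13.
d_13(23, 24190) = 1/2197

Step 1 — x − y = 23 − 24190 = -24167. Step 2 — v_13(-24167) = 3 (factor: -24167 = −(13^3 · 11); the sign does not affect v_p). Step 3 — |x − y|_13 = 13^{-3} = 1/2197.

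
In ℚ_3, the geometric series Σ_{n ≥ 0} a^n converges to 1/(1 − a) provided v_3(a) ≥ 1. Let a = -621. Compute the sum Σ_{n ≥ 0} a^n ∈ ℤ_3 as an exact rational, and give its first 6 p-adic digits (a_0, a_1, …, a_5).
Σ a^n = 1/(1 − a) = 1/622;  first 6 digits = (1, 0, 0, 1, 1, 0)

v_3(a) = 3 ≥ 1, so the series converges in ℤ_3 to 1/(1 − a) = 1/(1 − (-621)) = 1/622. Expand this rational in ℤ_3: compute digits iteratively via d_i = x_i mod 3, x_{i+1} = (x_i − d_i)/3. The first 6 digits are (1, 0, 0, 1, 1, 0).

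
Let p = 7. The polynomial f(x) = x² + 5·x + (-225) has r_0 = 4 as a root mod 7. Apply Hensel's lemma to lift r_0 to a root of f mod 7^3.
r_2 = 305 (mod 343)

Hensel: r_{i+1} = r_i − f(r_i)·(f′(r_i))^{-1} mod 7^{i+2}, f′(x) = 2x + 5. Iterate:
  r_0 = 4 (mod 7)
  r_1 = 11 (mod 49)
  r_2 = 305 (mod 343)
Final: r = 305 satisfies f(r) ≡ 0 mod 7^3.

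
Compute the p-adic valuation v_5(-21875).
v_5(-21875) = 5

v_5(n) is the largest exponent k such that 5^k divides n. Factor out: -21875 = -5^5 · 7. (Sign doesn't affect v_p.) So v_5(-21875) = 5.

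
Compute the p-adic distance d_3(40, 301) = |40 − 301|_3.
d_3(40, 301) = 1/9

Step 1 — x − y = 40 − 301 = -261. Step 2 — v_3(-261) = 2 (factor: -261 = −(3^2 · 29); the sign does not affect v_p). Step 3 — |x − y|_3 = 3^{-2} = 1/9.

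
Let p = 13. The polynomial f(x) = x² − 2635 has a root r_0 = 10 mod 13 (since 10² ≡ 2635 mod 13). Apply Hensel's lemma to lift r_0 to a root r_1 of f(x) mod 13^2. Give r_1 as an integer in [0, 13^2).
r_1 = 10 (mod 169)

Hensel's recurrence: r_{i+1} = r_i − f(r_i)·(f′(r_i))^{-1} mod 13^{i+2}, with f′(x) = 2x. Iterate:
  r_0 = 10 (mod 13)
  r_1 = 10 (mod 169)
Final: r_1 = 10, and one checks f(r_1) ≡ 0 mod 13^2.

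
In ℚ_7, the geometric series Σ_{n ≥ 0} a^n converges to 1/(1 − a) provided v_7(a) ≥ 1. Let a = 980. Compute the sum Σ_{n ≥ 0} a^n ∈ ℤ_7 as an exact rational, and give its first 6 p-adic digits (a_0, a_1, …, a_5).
Σ a^n = 1/(1 − a) = -1/979;  first 6 digits = (1, 0, 6, 2, 1, 1)

v_7(a) = 2 ≥ 1, so the series converges in ℤ_7 to 1/(1 − a) = 1/(1 − 980) = -1/979. Expand this rational in ℤ_7: compute digits iteratively via d_i = x_i mod 7, x_{i+1} = (x_i − d_i)/7. The first 6 digits are (1, 0, 6, 2, 1, 1).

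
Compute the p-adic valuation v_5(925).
v_5(925) = 2

v_5(n) is the largest exponent k such that 5^k divides n. Factor out: 925 = 5^2 · 37. (Sign doesn't affect v_p.) So v_5(925) = 2.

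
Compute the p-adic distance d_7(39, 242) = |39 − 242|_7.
d_7(39, 242) = 1/7

Step 1 — x − y = 39 − 242 = -203. Step 2 — v_7(-203) = 1 (factor: -203 = −(7^1 · 29); the sign does not affect v_p). Step 3 — |x − y|_7 = 7^{-1} = 1/7.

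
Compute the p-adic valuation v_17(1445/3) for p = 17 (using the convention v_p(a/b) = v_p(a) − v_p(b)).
v_17(1445/3) = 2

Factor powers of 17 from the numerator and denominator of the reduced fraction: 1445 = 17^2 · 5 and 3 = 17^0 · 3. Apply v_p(a/b) = v_p(a) − v_p(b): v_17(1445/3) = 2 − 0 = 2.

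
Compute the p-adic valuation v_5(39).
v_5(39) = 0

v_5(n) is the largest exponent k such that 5^k divides n. Factor out: 39 = 5^0 · 39. (Sign doesn't affect v_p.) So v_5(39) = 0.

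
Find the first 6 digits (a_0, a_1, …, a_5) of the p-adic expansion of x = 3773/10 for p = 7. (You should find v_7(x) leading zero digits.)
(a_0, …, a_5) = (0, 0, 0, 6, 0, 2)

v_7(3773/10) = 3, so a_0 = ... = a_2 = 0. Factor out: x = 7^3 · u with u = 11/10 a unit in ℤ_7. Expand u iteratively via a_{v+i} = u_i mod 7, u_{i+1} = (u_i − a_{v+i})/7:
  u_0 = 11/10;  a_3 = 6;  u_1 = (u_0 − 6)/7 = -7/10
  u_1 = -7/10;  a_4 = 0;  u_2 = (u_1 − 0)/7 = -1/10
  u_2 = -1/10;  a_5 = 2;  u_3 = (u_2 − 2)/7 = -3/10
Digits: (0, 0, 0, 6, 0, 2).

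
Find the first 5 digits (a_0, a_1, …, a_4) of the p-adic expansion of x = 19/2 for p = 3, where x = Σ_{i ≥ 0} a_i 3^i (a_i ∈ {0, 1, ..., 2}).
(a_0, …, a_4) = (2, 1, 2, 1, 1)

v_3(19/2) = 0 (numerator and denominator both coprime to 3), so x ∈ ℤ_3^×. Compute digits iteratively via a_i = x_i mod 3, x_{i+1} = (x_i − a_i)/3, with x_0 = x:
  x_0 = 19/2;  a_0 = 2;  x_1 = (x_0 − 2)/3 = 5/2
  x_1 = 5/2;  a_1 = 1;  x_2 = (x_1 − 1)/3 = 1/2
  x_2 = 1/2;  a_2 = 2;  x_3 = (x_2 − 2)/3 = -1/2
  x_3 = -1/2;  a_3 = 1;  x_4 = (x_3 − 1)/3 = -1/2
  x_4 = -1/2;  a_4 = 1;  x_5 = (x_4 − 1)/3 = -1/2
Digits: (2, 1, 2, 1, 1).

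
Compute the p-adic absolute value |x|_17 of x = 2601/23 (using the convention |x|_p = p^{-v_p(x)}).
|2601/23|_17 = 1/289

Step 1 — compute v_17(x) by factoring powers of 17 out of the numerator and denominator: v_17(2601/23) = 2. Step 2 — apply |x|_p = p^{-v_p(x)} = 17^{-2} = 1/289.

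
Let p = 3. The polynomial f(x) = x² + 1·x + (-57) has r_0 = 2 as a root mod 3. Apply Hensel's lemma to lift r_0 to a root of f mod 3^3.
r_2 = 5 (mod 27)

Hensel: r_{i+1} = r_i − f(r_i)·(f′(r_i))^{-1} mod 3^{i+2}, f′(x) = 2x + 1. Iterate:
  r_0 = 2 (mod 3)
  r_1 = 5 (mod 9)
  r_2 = 5 (mod 27)
Final: r = 5 satisfies f(r) ≡ 0 mod 3^3.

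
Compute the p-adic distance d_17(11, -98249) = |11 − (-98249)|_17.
d_17(11, -98249) = 1/4913

Step 1 — x − y = 11 − (-98249) = 98260. Step 2 — v_17(98260) = 3 (factor: 98260 = (17^3 · 20); the sign does not affect v_p). Step 3 — |x − y|_17 = 17^{-3} = 1/4913.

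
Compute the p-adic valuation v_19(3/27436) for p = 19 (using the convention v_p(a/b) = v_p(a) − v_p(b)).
v_19(3/27436) = -3

Factor powers of 19 from the numerator and denominator of the reduced fraction: 3 = 19^0 · 3 and 27436 = 19^3 · 4. Apply v_p(a/b) = v_p(a) − v_p(b): v_19(3/27436) = 0 − 3 = -3.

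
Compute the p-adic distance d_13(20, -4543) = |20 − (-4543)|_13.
d_13(20, -4543) = 1/169

Step 1 — x − y = 20 − (-4543) = 4563. Step 2 — v_13(4563) = 2 (factor: 4563 = (13^2 · 27); the sign does not affect v_p). Step 3 — |x − y|_13 = 13^{-2} = 1/169.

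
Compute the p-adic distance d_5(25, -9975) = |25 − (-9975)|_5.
d_5(25, -9975) = 1/625

Step 1 — x − y = 25 − (-9975) = 10000. Step 2 — v_5(10000) = 4 (factor: 10000 = (5^4 · 16); the sign does not affect v_p). Step 3 — |x − y|_5 = 5^{-4} = 1/625.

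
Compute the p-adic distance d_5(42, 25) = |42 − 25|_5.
d_5(42, 25) = 1

Step 1 — x − y = 42 − 25 = 17. Step 2 — v_5(17) = 0 (factor: 17 = (5^0 · 17); the sign does not affect v_p). Step 3 — |x − y|_5 = 5^{0} = 1.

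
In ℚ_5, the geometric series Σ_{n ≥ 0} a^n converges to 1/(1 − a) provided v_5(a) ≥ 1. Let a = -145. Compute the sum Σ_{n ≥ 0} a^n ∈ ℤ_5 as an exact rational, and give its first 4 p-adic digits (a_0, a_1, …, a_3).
Σ a^n = 1/(1 − a) = 1/146;  first 4 digits = (1, 1, 0, 3)

v_5(a) = 1 ≥ 1, so the series converges in ℤ_5 to 1/(1 − a) = 1/(1 − (-145)) = 1/146. Expand this rational in ℤ_5: compute digits iteratively via d_i = x_i mod 5, x_{i+1} = (x_i − d_i)/5. The first 4 digits are (1, 1, 0, 3).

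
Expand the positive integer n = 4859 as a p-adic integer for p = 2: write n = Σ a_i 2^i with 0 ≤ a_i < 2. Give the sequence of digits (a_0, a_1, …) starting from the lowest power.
(a_0, a_1, …) = (1, 1, 0, 1, 1, 1, 1, 1, 0, 1, 0, 0, 1)

Repeated division by 2 gives the digits low-to-high: 4859 = 1 + 1·2^1 + 1·2^3 + 1·2^4 + 1·2^5 + 1·2^6 + 1·2^7 + 1·2^9 + 1·2^12. Digit sequence: (1, 1, 0, 1, 1, 1, 1, 1, 0, 1, 0, 0, 1).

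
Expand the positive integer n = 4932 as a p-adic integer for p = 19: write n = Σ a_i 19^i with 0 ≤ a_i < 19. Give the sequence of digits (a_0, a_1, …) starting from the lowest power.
(a_0, a_1, …) = (11, 12, 13)

Repeated division by 19 gives the digits low-to-high: 4932 = 11 + 12·19^1 + 13·19^2. Digit sequence: (11, 12, 13).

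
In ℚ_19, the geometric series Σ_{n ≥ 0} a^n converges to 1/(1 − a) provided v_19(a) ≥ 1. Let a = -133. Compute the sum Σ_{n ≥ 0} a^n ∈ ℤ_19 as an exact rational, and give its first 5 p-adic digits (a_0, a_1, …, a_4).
Σ a^n = 1/(1 − a) = 1/134;  first 5 digits = (1, 12, 10, 1, 8)

v_19(a) = 1 ≥ 1, so the series converges in ℤ_19 to 1/(1 − a) = 1/(1 − (-133)) = 1/134. Expand this rational in ℤ_19: compute digits iteratively via d_i = x_i mod 19, x_{i+1} = (x_i − d_i)/19. The first 5 digits are (1, 12, 10, 1, 8).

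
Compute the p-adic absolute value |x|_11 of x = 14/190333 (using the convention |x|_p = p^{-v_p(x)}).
|14/190333|_11 = 14641

Step 1 — compute v_11(x) by factoring powers of 11 out of the numerator and denominator: v_11(14/190333) = -4. Step 2 — apply |x|_p = p^{-v_p(x)} = 11^{4} = 14641.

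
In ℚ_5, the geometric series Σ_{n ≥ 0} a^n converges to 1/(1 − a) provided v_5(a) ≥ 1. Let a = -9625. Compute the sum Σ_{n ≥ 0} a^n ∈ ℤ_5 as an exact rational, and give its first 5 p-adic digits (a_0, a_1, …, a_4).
Σ a^n = 1/(1 − a) = 1/9626;  first 5 digits = (1, 0, 0, 3, 4)

v_5(a) = 3 ≥ 1, so the series converges in ℤ_5 to 1/(1 − a) = 1/(1 − (-9625)) = 1/9626. Expand this rational in ℤ_5: compute digits iteratively via d_i = x_i mod 5, x_{i+1} = (x_i − d_i)/5. The first 5 digits are (1, 0, 0, 3, 4).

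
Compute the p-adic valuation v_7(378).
v_7(378) = 1

v_7(n) is the largest exponent k such that 7^k divides n. Factor out: 378 = 7^1 · 54. (Sign doesn't affect v_p.) So v_7(378) = 1.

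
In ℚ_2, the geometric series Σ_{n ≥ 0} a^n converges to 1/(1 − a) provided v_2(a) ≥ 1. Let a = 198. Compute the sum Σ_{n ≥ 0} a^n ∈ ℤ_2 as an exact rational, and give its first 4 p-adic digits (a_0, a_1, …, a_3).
Σ a^n = 1/(1 − a) = -1/197;  first 4 digits = (1, 1, 0, 0)

v_2(a) = 1 ≥ 1, so the series converges in ℤ_2 to 1/(1 − a) = 1/(1 − 198) = -1/197. Expand this rational in ℤ_2: compute digits iteratively via d_i = x_i mod 2, x_{i+1} = (x_i − d_i)/2. The first 4 digits are (1, 1, 0, 0).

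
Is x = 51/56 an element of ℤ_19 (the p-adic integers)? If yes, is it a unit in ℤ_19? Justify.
x ∈ ℤ_19^× (unit); v_19(x) = 0

ℤ_19 = {x ∈ ℚ_19 : v_19(x) ≥ 0} and ℤ_19^× = {x ∈ ℤ_19 : v_19(x) = 0}. Here v_19(51/56) = v_19(num) − v_19(den) = 0; compare against these criteria.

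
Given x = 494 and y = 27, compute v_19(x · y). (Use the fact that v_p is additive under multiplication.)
v_19(13338) = 1

v_p(x) = 1 (factor: 494 = 19^1 · 26); v_p(y) = 0 (factor: 27 = 19^0 · 27). Additivity: v_p(xy) = v_p(x) + v_p(y) = 1 + 0 = 1. (Direct check: xy = 13338 = 19^1 · (702).)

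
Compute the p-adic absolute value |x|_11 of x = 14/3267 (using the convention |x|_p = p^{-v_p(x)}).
|14/3267|_11 = 121

Step 1 — compute v_11(x) by factoring powers of 11 out of the numerator and denominator: v_11(14/3267) = -2. Step 2 — apply |x|_p = p^{-v_p(x)} = 11^{2} = 121.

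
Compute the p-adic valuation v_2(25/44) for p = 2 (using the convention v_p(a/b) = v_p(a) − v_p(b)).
v_2(25/44) = -2

Factor powers of 2 from the numerator and denominator of the reduced fraction: 25 = 2^0 · 25 and 44 = 2^2 · 11. Apply v_p(a/b) = v_p(a) − v_p(b): v_2(25/44) = 0 − 2 = -2.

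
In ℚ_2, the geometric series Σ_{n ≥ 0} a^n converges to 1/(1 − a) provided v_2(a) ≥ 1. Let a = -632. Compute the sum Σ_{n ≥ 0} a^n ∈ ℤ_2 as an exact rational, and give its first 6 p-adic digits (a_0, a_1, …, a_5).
Σ a^n = 1/(1 − a) = 1/633;  first 6 digits = (1, 0, 0, 1, 0, 0)

v_2(a) = 3 ≥ 1, so the series converges in ℤ_2 to 1/(1 − a) = 1/(1 − (-632)) = 1/633. Expand this rational in ℤ_2: compute digits iteratively via d_i = x_i mod 2, x_{i+1} = (x_i − d_i)/2. The first 6 digits are (1, 0, 0, 1, 0, 0).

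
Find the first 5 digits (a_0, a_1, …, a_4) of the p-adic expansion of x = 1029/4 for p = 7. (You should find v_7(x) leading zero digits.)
(a_0, …, a_4) = (0, 0, 0, 6, 1)

v_7(1029/4) = 3, so a_0 = ... = a_2 = 0. Factor out: x = 7^3 · u with u = 3/4 a unit in ℤ_7. Expand u iteratively via a_{v+i} = u_i mod 7, u_{i+1} = (u_i − a_{v+i})/7:
  u_0 = 3/4;  a_3 = 6;  u_1 = (u_0 − 6)/7 = -3/4
  u_1 = -3/4;  a_4 = 1;  u_2 = (u_1 − 1)/7 = -1/4
Digits: (0, 0, 0, 6, 1).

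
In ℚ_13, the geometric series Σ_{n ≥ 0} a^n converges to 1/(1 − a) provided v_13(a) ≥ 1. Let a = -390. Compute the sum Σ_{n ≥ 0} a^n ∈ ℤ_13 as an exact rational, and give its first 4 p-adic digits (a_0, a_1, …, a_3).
Σ a^n = 1/(1 − a) = 1/391;  first 4 digits = (1, 9, 0, 5)

v_13(a) = 1 ≥ 1, so the series converges in ℤ_13 to 1/(1 − a) = 1/(1 − (-390)) = 1/391. Expand this rational in ℤ_13: compute digits iteratively via d_i = x_i mod 13, x_{i+1} = (x_i − d_i)/13. The first 4 digits are (1, 9, 0, 5).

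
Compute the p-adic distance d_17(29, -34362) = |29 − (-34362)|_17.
d_17(29, -34362) = 1/4913

Step 1 — x − y = 29 − (-34362) = 34391. Step 2 — v_17(34391) = 3 (factor: 34391 = (17^3 · 7); the sign does not affect v_p). Step 3 — |x − y|_17 = 17^{-3} = 1/4913.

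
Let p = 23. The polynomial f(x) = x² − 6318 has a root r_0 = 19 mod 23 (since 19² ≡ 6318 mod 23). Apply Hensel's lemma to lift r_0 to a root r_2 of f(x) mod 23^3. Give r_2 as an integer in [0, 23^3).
r_2 = 10714 (mod 12167)

Hensel's recurrence: r_{i+1} = r_i − f(r_i)·(f′(r_i))^{-1} mod 23^{i+2}, with f′(x) = 2x. Iterate:
  r_0 = 19 (mod 23)
  r_1 = 134 (mod 529)
  r_2 = 10714 (mod 12167)
Final: r_2 = 10714, and one checks f(r_2) ≡ 0 mod 23^3.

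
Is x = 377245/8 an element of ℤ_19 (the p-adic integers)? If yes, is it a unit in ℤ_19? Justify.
x ∈ ℤ_19 but not a unit; v_19(x) = 3 > 0

ℤ_19 = {x ∈ ℚ_19 : v_19(x) ≥ 0} and ℤ_19^× = {x ∈ ℤ_19 : v_19(x) = 0}. Here v_19(377245/8) = v_19(num) − v_19(den) = 3; compare against these criteria.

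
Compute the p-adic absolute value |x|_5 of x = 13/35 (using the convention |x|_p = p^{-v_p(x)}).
|13/35|_5 = 5

Step 1 — compute v_5(x) by factoring powers of 5 out of the numerator and denominator: v_5(13/35) = -1. Step 2 — apply |x|_p = p^{-v_p(x)} = 5^{1} = 5.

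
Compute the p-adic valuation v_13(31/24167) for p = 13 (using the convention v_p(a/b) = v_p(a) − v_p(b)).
v_13(31/24167) = -3

Factor powers of 13 from the numerator and denominator of the reduced fraction: 31 = 13^0 · 31 and 24167 = 13^3 · 11. Apply v_p(a/b) = v_p(a) − v_p(b): v_13(31/24167) = 0 − 3 = -3.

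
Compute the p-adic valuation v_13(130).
v_13(130) = 1

v_13(n) is the largest exponent k such that 13^k divides n. Factor out: 130 = 13^1 · 10. (Sign doesn't affect v_p.) So v_13(130) = 1.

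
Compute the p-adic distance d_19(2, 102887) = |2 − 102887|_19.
d_19(2, 102887) = 1/6859

Step 1 — x − y = 2 − 102887 = -102885. Step 2 — v_19(-102885) = 3 (factor: -102885 = −(19^3 · 15); the sign does not affect v_p). Step 3 — |x − y|_19 = 19^{-3} = 1/6859.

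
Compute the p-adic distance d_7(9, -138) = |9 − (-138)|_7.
d_7(9, -138) = 1/49

Step 1 — x − y = 9 − (-138) = 147. Step 2 — v_7(147) = 2 (factor: 147 = (7^2 · 3); the sign does not affect v_p). Step 3 — |x − y|_7 = 7^{-2} = 1/49.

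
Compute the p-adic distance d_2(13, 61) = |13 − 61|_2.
d_2(13, 61) = 1/16

Step 1 — x − y = 13 − 61 = -48. Step 2 — v_2(-48) = 4 (factor: -48 = −(2^4 · 3); the sign does not affect v_p). Step 3 — |x − y|_2 = 2^{-4} = 1/16.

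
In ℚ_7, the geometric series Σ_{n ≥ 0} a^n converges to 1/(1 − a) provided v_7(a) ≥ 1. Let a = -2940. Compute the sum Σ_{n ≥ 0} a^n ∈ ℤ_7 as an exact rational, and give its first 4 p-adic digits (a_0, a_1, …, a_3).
Σ a^n = 1/(1 − a) = 1/2941;  first 4 digits = (1, 0, 3, 5)

v_7(a) = 2 ≥ 1, so the series converges in ℤ_7 to 1/(1 − a) = 1/(1 − (-2940)) = 1/2941. Expand this rational in ℤ_7: compute digits iteratively via d_i = x_i mod 7, x_{i+1} = (x_i − d_i)/7. The first 4 digits are (1, 0, 3, 5).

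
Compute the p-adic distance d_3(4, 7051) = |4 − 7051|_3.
d_3(4, 7051) = 1/243

Step 1 — x − y = 4 − 7051 = -7047. Step 2 — v_3(-7047) = 5 (factor: -7047 = −(3^5 · 29); the sign does not affect v_p). Step 3 — |x − y|_3 = 3^{-5} = 1/243.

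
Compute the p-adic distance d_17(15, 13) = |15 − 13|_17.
d_17(15, 13) = 1

Step 1 — x − y = 15 − 13 = 2. Step 2 — v_17(2) = 0 (factor: 2 = (17^0 · 2); the sign does not affect v_p). Step 3 — |x − y|_17 = 17^{0} = 1.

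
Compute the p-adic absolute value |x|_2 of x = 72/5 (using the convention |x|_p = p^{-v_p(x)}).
|72/5|_2 = 1/8

Step 1 — compute v_2(x) by factoring powers of 2 out of the numerator and denominator: v_2(72/5) = 3. Step 2 — apply |x|_p = p^{-v_p(x)} = 2^{-3} = 1/8.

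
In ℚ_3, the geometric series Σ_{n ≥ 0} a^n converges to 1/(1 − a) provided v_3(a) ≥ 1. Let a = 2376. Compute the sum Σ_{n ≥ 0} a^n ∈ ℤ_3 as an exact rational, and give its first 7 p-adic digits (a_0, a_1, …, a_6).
Σ a^n = 1/(1 − a) = -1/2375;  first 7 digits = (1, 0, 0, 1, 2, 0, 1)

v_3(a) = 3 ≥ 1, so the series converges in ℤ_3 to 1/(1 − a) = 1/(1 − 2376) = -1/2375. Expand this rational in ℤ_3: compute digits iteratively via d_i = x_i mod 3, x_{i+1} = (x_i − d_i)/3. The first 7 digits are (1, 0, 0, 1, 2, 0, 1).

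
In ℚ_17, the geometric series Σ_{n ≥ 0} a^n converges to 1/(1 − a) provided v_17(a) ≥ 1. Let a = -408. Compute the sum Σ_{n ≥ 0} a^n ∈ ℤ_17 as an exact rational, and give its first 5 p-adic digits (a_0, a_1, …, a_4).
Σ a^n = 1/(1 − a) = 1/409;  first 5 digits = (1, 10, 13, 13, 8)

v_17(a) = 1 ≥ 1, so the series converges in ℤ_17 to 1/(1 − a) = 1/(1 − (-408)) = 1/409. Expand this rational in ℤ_17: compute digits iteratively via d_i = x_i mod 17, x_{i+1} = (x_i − d_i)/17. The first 5 digits are (1, 10, 13, 13, 8).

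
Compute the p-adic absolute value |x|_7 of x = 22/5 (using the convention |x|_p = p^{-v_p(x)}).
|22/5|_7 = 1

Step 1 — compute v_7(x) by factoring powers of 7 out of the numerator and denominator: v_7(22/5) = 0. Step 2 — apply |x|_p = p^{-v_p(x)} = 7^{0} = 1.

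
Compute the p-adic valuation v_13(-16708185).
v_13(-16708185) = 5

v_13(n) is the largest exponent k such that 13^k divides n. Factor out: -16708185 = -13^5 · 45. (Sign doesn't affect v_p.) So v_13(-16708185) = 5.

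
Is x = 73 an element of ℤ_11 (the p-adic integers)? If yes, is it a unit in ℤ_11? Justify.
x ∈ ℤ_11^× (unit); v_11(x) = 0

ℤ_11 = {x ∈ ℚ_11 : v_11(x) ≥ 0} and ℤ_11^× = {x ∈ ℤ_11 : v_11(x) = 0}. Here v_11(73) = v_11(num) − v_11(den) = 0; compare against these criteria.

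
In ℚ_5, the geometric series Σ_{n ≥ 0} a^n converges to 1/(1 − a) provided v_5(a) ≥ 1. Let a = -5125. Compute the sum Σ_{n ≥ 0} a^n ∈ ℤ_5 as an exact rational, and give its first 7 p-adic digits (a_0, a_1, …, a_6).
Σ a^n = 1/(1 − a) = 1/5126;  first 7 digits = (1, 0, 0, 4, 1, 3, 0)

v_5(a) = 3 ≥ 1, so the series converges in ℤ_5 to 1/(1 − a) = 1/(1 − (-5125)) = 1/5126. Expand this rational in ℤ_5: compute digits iteratively via d_i = x_i mod 5, x_{i+1} = (x_i − d_i)/5. The first 7 digits are (1, 0, 0, 4, 1, 3, 0).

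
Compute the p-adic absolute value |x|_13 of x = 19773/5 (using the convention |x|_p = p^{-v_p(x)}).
|19773/5|_13 = 1/2197

Step 1 — compute v_13(x) by factoring powers of 13 out of the numerator and denominator: v_13(19773/5) = 3. Step 2 — apply |x|_p = p^{-v_p(x)} = 13^{-3} = 1/2197.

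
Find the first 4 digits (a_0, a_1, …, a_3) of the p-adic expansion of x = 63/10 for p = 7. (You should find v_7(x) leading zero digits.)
(a_0, …, a_3) = (0, 3, 6, 4)

v_7(63/10) = 1, so a_0 = ... = a_0 = 0. Factor out: x = 7^1 · u with u = 9/10 a unit in ℤ_7. Expand u iteratively via a_{v+i} = u_i mod 7, u_{i+1} = (u_i − a_{v+i})/7:
  u_0 = 9/10;  a_1 = 3;  u_1 = (u_0 − 3)/7 = -3/10
  u_1 = -3/10;  a_2 = 6;  u_2 = (u_1 − 6)/7 = -9/10
  u_2 = -9/10;  a_3 = 4;  u_3 = (u_2 − 4)/7 = -7/10
Digits: (0, 3, 6, 4).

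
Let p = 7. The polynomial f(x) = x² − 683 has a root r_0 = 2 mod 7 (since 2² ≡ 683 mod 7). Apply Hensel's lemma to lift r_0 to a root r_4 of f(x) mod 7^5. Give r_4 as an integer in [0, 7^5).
r_4 = 15472 (mod 16807)

Hensel's recurrence: r_{i+1} = r_i − f(r_i)·(f′(r_i))^{-1} mod 7^{i+2}, with f′(x) = 2x. Iterate:
  r_0 = 2 (mod 7)
  r_1 = 37 (mod 49)
  r_2 = 37 (mod 343)
  r_3 = 1066 (mod 2401)
  r_4 = 15472 (mod 16807)
Final: r_4 = 15472, and one checks f(r_4) ≡ 0 mod 7^5.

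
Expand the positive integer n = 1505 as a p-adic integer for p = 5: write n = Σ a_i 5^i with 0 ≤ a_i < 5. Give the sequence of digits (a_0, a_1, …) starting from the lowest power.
(a_0, a_1, …) = (0, 1, 0, 2, 2)

Repeated division by 5 gives the digits low-to-high: 1505 = 1·5^1 + 2·5^3 + 2·5^4. Digit sequence: (0, 1, 0, 2, 2).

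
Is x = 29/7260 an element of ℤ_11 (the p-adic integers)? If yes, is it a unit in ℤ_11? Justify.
x ∉ ℤ_11 (v_11(x) = -2 < 0)

ℤ_11 = {x ∈ ℚ_11 : v_11(x) ≥ 0} and ℤ_11^× = {x ∈ ℤ_11 : v_11(x) = 0}. Here v_11(29/7260) = v_11(num) − v_11(den) = -2; compare against these criteria.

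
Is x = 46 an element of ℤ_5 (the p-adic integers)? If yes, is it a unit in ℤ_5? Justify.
x ∈ ℤ_5^× (unit); v_5(x) = 0

ℤ_5 = {x ∈ ℚ_5 : v_5(x) ≥ 0} and ℤ_5^× = {x ∈ ℤ_5 : v_5(x) = 0}. Here v_5(46) = v_5(num) − v_5(den) = 0; compare against these criteria.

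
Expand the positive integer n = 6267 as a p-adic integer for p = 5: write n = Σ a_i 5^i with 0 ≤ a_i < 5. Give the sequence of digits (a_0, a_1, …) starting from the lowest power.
(a_0, a_1, …) = (2, 3, 0, 0, 0, 2)

Repeated division by 5 gives the digits low-to-high: 6267 = 2 + 3·5^1 + 2·5^5. Digit sequence: (2, 3, 0, 0, 0, 2).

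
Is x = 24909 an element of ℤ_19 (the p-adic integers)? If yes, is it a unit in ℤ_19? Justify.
x ∈ ℤ_19 but not a unit; v_19(x) = 2 > 0

ℤ_19 = {x ∈ ℚ_19 : v_19(x) ≥ 0} and ℤ_19^× = {x ∈ ℤ_19 : v_19(x) = 0}. Here v_19(24909) = v_19(num) − v_19(den) = 2; compare against these criteria.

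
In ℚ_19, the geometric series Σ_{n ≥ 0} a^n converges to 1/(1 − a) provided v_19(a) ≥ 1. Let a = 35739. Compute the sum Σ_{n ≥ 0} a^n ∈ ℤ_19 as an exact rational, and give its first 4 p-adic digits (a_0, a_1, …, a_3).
Σ a^n = 1/(1 − a) = -1/35738;  first 4 digits = (1, 0, 4, 5)

v_19(a) = 2 ≥ 1, so the series converges in ℤ_19 to 1/(1 − a) = 1/(1 − 35739) = -1/35738. Expand this rational in ℤ_19: compute digits iteratively via d_i = x_i mod 19, x_{i+1} = (x_i − d_i)/19. The first 4 digits are (1, 0, 4, 5).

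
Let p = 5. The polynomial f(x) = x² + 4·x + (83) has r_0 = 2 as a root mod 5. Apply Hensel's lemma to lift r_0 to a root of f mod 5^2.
r_1 = 12 (mod 25)

Hensel: r_{i+1} = r_i − f(r_i)·(f′(r_i))^{-1} mod 5^{i+2}, f′(x) = 2x + 4. Iterate:
  r_0 = 2 (mod 5)
  r_1 = 12 (mod 25)
Final: r = 12 satisfies f(r) ≡ 0 mod 5^2.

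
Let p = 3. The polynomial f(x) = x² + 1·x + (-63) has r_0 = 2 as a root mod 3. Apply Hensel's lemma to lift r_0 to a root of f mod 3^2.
r_1 = 8 (mod 9)

Hensel: r_{i+1} = r_i − f(r_i)·(f′(r_i))^{-1} mod 3^{i+2}, f′(x) = 2x + 1. Iterate:
  r_0 = 2 (mod 3)
  r_1 = 8 (mod 9)
Final: r = 8 satisfies f(r) ≡ 0 mod 3^2.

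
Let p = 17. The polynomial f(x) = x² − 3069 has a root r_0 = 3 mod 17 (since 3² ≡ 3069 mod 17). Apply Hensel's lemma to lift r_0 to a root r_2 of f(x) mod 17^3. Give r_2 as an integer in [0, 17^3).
r_2 = 1380 (mod 4913)

Hensel's recurrence: r_{i+1} = r_i − f(r_i)·(f′(r_i))^{-1} mod 17^{i+2}, with f′(x) = 2x. Iterate:
  r_0 = 3 (mod 17)
  r_1 = 224 (mod 289)
  r_2 = 1380 (mod 4913)
Final: r_2 = 1380, and one checks f(r_2) ≡ 0 mod 17^3.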